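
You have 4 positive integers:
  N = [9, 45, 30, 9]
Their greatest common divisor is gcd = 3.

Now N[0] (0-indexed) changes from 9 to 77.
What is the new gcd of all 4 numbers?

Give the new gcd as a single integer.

Numbers: [9, 45, 30, 9], gcd = 3
Change: index 0, 9 -> 77
gcd of the OTHER numbers (without index 0): gcd([45, 30, 9]) = 3
New gcd = gcd(g_others, new_val) = gcd(3, 77) = 1

Answer: 1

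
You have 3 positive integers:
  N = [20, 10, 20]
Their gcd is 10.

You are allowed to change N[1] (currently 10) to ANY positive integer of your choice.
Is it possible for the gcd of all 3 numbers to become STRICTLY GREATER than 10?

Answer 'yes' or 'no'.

Current gcd = 10
gcd of all OTHER numbers (without N[1]=10): gcd([20, 20]) = 20
The new gcd after any change is gcd(20, new_value).
This can be at most 20.
Since 20 > old gcd 10, the gcd CAN increase (e.g., set N[1] = 20).

Answer: yes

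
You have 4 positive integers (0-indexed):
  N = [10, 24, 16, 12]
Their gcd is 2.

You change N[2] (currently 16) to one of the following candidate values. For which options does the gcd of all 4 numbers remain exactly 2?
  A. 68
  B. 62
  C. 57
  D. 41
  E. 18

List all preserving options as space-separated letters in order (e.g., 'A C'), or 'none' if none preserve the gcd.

Old gcd = 2; gcd of others (without N[2]) = 2
New gcd for candidate v: gcd(2, v). Preserves old gcd iff gcd(2, v) = 2.
  Option A: v=68, gcd(2,68)=2 -> preserves
  Option B: v=62, gcd(2,62)=2 -> preserves
  Option C: v=57, gcd(2,57)=1 -> changes
  Option D: v=41, gcd(2,41)=1 -> changes
  Option E: v=18, gcd(2,18)=2 -> preserves

Answer: A B E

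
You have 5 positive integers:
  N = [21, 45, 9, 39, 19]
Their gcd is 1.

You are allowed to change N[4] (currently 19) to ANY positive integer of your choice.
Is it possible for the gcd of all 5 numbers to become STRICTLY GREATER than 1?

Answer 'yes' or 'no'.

Current gcd = 1
gcd of all OTHER numbers (without N[4]=19): gcd([21, 45, 9, 39]) = 3
The new gcd after any change is gcd(3, new_value).
This can be at most 3.
Since 3 > old gcd 1, the gcd CAN increase (e.g., set N[4] = 3).

Answer: yes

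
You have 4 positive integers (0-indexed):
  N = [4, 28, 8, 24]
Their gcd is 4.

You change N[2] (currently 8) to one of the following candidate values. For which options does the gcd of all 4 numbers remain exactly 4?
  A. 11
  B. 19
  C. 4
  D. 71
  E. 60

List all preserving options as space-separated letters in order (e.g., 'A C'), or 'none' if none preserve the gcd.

Old gcd = 4; gcd of others (without N[2]) = 4
New gcd for candidate v: gcd(4, v). Preserves old gcd iff gcd(4, v) = 4.
  Option A: v=11, gcd(4,11)=1 -> changes
  Option B: v=19, gcd(4,19)=1 -> changes
  Option C: v=4, gcd(4,4)=4 -> preserves
  Option D: v=71, gcd(4,71)=1 -> changes
  Option E: v=60, gcd(4,60)=4 -> preserves

Answer: C E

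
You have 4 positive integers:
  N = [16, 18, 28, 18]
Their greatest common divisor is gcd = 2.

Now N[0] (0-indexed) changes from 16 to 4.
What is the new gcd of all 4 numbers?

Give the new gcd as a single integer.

Numbers: [16, 18, 28, 18], gcd = 2
Change: index 0, 16 -> 4
gcd of the OTHER numbers (without index 0): gcd([18, 28, 18]) = 2
New gcd = gcd(g_others, new_val) = gcd(2, 4) = 2

Answer: 2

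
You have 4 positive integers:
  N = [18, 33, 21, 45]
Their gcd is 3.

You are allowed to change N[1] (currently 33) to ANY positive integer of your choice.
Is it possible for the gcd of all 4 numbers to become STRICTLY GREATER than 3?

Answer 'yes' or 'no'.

Current gcd = 3
gcd of all OTHER numbers (without N[1]=33): gcd([18, 21, 45]) = 3
The new gcd after any change is gcd(3, new_value).
This can be at most 3.
Since 3 = old gcd 3, the gcd can only stay the same or decrease.

Answer: no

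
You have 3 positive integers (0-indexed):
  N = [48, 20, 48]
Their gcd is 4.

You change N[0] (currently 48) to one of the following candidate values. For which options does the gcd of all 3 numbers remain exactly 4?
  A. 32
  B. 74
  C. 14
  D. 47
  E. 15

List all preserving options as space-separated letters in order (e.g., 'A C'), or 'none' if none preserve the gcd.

Answer: A

Derivation:
Old gcd = 4; gcd of others (without N[0]) = 4
New gcd for candidate v: gcd(4, v). Preserves old gcd iff gcd(4, v) = 4.
  Option A: v=32, gcd(4,32)=4 -> preserves
  Option B: v=74, gcd(4,74)=2 -> changes
  Option C: v=14, gcd(4,14)=2 -> changes
  Option D: v=47, gcd(4,47)=1 -> changes
  Option E: v=15, gcd(4,15)=1 -> changes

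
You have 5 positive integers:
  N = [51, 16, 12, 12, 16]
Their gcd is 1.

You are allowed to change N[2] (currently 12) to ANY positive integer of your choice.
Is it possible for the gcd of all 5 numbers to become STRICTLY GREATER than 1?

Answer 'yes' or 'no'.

Current gcd = 1
gcd of all OTHER numbers (without N[2]=12): gcd([51, 16, 12, 16]) = 1
The new gcd after any change is gcd(1, new_value).
This can be at most 1.
Since 1 = old gcd 1, the gcd can only stay the same or decrease.

Answer: no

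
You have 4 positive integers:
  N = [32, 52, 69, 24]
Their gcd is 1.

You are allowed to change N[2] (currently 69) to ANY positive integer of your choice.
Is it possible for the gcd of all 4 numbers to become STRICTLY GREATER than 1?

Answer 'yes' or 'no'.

Answer: yes

Derivation:
Current gcd = 1
gcd of all OTHER numbers (without N[2]=69): gcd([32, 52, 24]) = 4
The new gcd after any change is gcd(4, new_value).
This can be at most 4.
Since 4 > old gcd 1, the gcd CAN increase (e.g., set N[2] = 4).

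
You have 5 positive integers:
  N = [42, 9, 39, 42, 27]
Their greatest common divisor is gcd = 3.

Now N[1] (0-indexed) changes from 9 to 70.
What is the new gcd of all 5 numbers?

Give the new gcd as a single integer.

Answer: 1

Derivation:
Numbers: [42, 9, 39, 42, 27], gcd = 3
Change: index 1, 9 -> 70
gcd of the OTHER numbers (without index 1): gcd([42, 39, 42, 27]) = 3
New gcd = gcd(g_others, new_val) = gcd(3, 70) = 1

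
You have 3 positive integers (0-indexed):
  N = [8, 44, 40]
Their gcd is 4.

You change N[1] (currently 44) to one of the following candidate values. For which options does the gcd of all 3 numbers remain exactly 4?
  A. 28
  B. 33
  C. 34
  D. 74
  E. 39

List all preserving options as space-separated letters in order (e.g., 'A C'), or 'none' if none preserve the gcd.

Old gcd = 4; gcd of others (without N[1]) = 8
New gcd for candidate v: gcd(8, v). Preserves old gcd iff gcd(8, v) = 4.
  Option A: v=28, gcd(8,28)=4 -> preserves
  Option B: v=33, gcd(8,33)=1 -> changes
  Option C: v=34, gcd(8,34)=2 -> changes
  Option D: v=74, gcd(8,74)=2 -> changes
  Option E: v=39, gcd(8,39)=1 -> changes

Answer: A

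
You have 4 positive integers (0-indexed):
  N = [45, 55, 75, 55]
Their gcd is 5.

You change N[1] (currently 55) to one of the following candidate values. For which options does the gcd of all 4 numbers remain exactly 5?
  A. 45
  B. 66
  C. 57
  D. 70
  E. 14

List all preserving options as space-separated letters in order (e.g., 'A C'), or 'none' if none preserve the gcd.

Old gcd = 5; gcd of others (without N[1]) = 5
New gcd for candidate v: gcd(5, v). Preserves old gcd iff gcd(5, v) = 5.
  Option A: v=45, gcd(5,45)=5 -> preserves
  Option B: v=66, gcd(5,66)=1 -> changes
  Option C: v=57, gcd(5,57)=1 -> changes
  Option D: v=70, gcd(5,70)=5 -> preserves
  Option E: v=14, gcd(5,14)=1 -> changes

Answer: A D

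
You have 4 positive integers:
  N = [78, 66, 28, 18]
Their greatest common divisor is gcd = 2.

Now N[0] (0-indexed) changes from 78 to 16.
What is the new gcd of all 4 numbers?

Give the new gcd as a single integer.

Numbers: [78, 66, 28, 18], gcd = 2
Change: index 0, 78 -> 16
gcd of the OTHER numbers (without index 0): gcd([66, 28, 18]) = 2
New gcd = gcd(g_others, new_val) = gcd(2, 16) = 2

Answer: 2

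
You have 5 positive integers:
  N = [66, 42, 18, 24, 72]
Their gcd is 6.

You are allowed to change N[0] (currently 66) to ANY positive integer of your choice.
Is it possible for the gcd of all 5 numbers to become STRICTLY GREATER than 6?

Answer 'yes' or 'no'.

Answer: no

Derivation:
Current gcd = 6
gcd of all OTHER numbers (without N[0]=66): gcd([42, 18, 24, 72]) = 6
The new gcd after any change is gcd(6, new_value).
This can be at most 6.
Since 6 = old gcd 6, the gcd can only stay the same or decrease.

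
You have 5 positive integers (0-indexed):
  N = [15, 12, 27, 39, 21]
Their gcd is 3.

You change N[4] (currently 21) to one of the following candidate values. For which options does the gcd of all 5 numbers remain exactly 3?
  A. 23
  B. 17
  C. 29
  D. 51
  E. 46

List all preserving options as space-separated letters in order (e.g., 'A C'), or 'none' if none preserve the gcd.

Answer: D

Derivation:
Old gcd = 3; gcd of others (without N[4]) = 3
New gcd for candidate v: gcd(3, v). Preserves old gcd iff gcd(3, v) = 3.
  Option A: v=23, gcd(3,23)=1 -> changes
  Option B: v=17, gcd(3,17)=1 -> changes
  Option C: v=29, gcd(3,29)=1 -> changes
  Option D: v=51, gcd(3,51)=3 -> preserves
  Option E: v=46, gcd(3,46)=1 -> changes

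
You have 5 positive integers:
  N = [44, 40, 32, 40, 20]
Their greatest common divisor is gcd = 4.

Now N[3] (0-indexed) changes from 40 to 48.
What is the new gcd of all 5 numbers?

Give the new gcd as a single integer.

Numbers: [44, 40, 32, 40, 20], gcd = 4
Change: index 3, 40 -> 48
gcd of the OTHER numbers (without index 3): gcd([44, 40, 32, 20]) = 4
New gcd = gcd(g_others, new_val) = gcd(4, 48) = 4

Answer: 4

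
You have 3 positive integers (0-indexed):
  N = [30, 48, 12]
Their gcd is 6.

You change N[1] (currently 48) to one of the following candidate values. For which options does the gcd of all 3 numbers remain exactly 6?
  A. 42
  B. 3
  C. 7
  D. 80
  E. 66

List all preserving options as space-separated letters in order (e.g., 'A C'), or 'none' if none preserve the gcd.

Old gcd = 6; gcd of others (without N[1]) = 6
New gcd for candidate v: gcd(6, v). Preserves old gcd iff gcd(6, v) = 6.
  Option A: v=42, gcd(6,42)=6 -> preserves
  Option B: v=3, gcd(6,3)=3 -> changes
  Option C: v=7, gcd(6,7)=1 -> changes
  Option D: v=80, gcd(6,80)=2 -> changes
  Option E: v=66, gcd(6,66)=6 -> preserves

Answer: A E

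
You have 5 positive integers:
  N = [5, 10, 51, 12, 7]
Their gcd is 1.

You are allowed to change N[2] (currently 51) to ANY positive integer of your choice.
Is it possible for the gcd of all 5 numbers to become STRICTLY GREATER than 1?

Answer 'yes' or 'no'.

Answer: no

Derivation:
Current gcd = 1
gcd of all OTHER numbers (without N[2]=51): gcd([5, 10, 12, 7]) = 1
The new gcd after any change is gcd(1, new_value).
This can be at most 1.
Since 1 = old gcd 1, the gcd can only stay the same or decrease.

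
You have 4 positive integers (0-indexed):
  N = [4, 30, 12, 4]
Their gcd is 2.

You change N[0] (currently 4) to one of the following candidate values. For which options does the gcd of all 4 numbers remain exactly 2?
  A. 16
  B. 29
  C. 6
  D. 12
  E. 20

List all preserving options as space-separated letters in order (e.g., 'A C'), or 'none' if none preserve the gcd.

Answer: A C D E

Derivation:
Old gcd = 2; gcd of others (without N[0]) = 2
New gcd for candidate v: gcd(2, v). Preserves old gcd iff gcd(2, v) = 2.
  Option A: v=16, gcd(2,16)=2 -> preserves
  Option B: v=29, gcd(2,29)=1 -> changes
  Option C: v=6, gcd(2,6)=2 -> preserves
  Option D: v=12, gcd(2,12)=2 -> preserves
  Option E: v=20, gcd(2,20)=2 -> preserves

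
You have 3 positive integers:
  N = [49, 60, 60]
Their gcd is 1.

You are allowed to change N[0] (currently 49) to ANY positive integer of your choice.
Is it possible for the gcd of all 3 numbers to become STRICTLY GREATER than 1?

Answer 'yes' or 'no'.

Answer: yes

Derivation:
Current gcd = 1
gcd of all OTHER numbers (without N[0]=49): gcd([60, 60]) = 60
The new gcd after any change is gcd(60, new_value).
This can be at most 60.
Since 60 > old gcd 1, the gcd CAN increase (e.g., set N[0] = 60).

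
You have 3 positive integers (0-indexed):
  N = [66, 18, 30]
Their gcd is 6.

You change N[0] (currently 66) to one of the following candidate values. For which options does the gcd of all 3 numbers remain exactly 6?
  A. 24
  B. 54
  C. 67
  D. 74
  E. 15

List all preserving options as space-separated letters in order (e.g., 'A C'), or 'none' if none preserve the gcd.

Answer: A B

Derivation:
Old gcd = 6; gcd of others (without N[0]) = 6
New gcd for candidate v: gcd(6, v). Preserves old gcd iff gcd(6, v) = 6.
  Option A: v=24, gcd(6,24)=6 -> preserves
  Option B: v=54, gcd(6,54)=6 -> preserves
  Option C: v=67, gcd(6,67)=1 -> changes
  Option D: v=74, gcd(6,74)=2 -> changes
  Option E: v=15, gcd(6,15)=3 -> changes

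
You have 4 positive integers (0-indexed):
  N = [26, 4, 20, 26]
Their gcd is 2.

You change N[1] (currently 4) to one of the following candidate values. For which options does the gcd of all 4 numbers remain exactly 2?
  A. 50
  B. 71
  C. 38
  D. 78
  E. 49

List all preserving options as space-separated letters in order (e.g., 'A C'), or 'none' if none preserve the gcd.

Answer: A C D

Derivation:
Old gcd = 2; gcd of others (without N[1]) = 2
New gcd for candidate v: gcd(2, v). Preserves old gcd iff gcd(2, v) = 2.
  Option A: v=50, gcd(2,50)=2 -> preserves
  Option B: v=71, gcd(2,71)=1 -> changes
  Option C: v=38, gcd(2,38)=2 -> preserves
  Option D: v=78, gcd(2,78)=2 -> preserves
  Option E: v=49, gcd(2,49)=1 -> changes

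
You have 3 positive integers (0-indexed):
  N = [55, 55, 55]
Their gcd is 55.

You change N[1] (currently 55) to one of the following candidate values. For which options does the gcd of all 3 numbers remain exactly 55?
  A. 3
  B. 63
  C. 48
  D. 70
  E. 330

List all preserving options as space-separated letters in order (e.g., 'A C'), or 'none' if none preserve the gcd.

Answer: E

Derivation:
Old gcd = 55; gcd of others (without N[1]) = 55
New gcd for candidate v: gcd(55, v). Preserves old gcd iff gcd(55, v) = 55.
  Option A: v=3, gcd(55,3)=1 -> changes
  Option B: v=63, gcd(55,63)=1 -> changes
  Option C: v=48, gcd(55,48)=1 -> changes
  Option D: v=70, gcd(55,70)=5 -> changes
  Option E: v=330, gcd(55,330)=55 -> preserves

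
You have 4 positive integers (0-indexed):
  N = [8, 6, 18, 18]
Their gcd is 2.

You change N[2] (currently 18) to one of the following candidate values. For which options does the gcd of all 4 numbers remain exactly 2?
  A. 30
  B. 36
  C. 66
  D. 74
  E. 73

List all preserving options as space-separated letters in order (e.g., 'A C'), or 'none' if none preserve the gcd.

Answer: A B C D

Derivation:
Old gcd = 2; gcd of others (without N[2]) = 2
New gcd for candidate v: gcd(2, v). Preserves old gcd iff gcd(2, v) = 2.
  Option A: v=30, gcd(2,30)=2 -> preserves
  Option B: v=36, gcd(2,36)=2 -> preserves
  Option C: v=66, gcd(2,66)=2 -> preserves
  Option D: v=74, gcd(2,74)=2 -> preserves
  Option E: v=73, gcd(2,73)=1 -> changes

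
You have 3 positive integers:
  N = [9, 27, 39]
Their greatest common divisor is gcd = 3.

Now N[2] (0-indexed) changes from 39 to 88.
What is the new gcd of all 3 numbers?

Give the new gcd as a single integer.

Numbers: [9, 27, 39], gcd = 3
Change: index 2, 39 -> 88
gcd of the OTHER numbers (without index 2): gcd([9, 27]) = 9
New gcd = gcd(g_others, new_val) = gcd(9, 88) = 1

Answer: 1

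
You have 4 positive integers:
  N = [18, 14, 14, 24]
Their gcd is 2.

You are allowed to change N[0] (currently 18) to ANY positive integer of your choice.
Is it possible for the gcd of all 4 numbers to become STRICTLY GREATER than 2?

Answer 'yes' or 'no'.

Current gcd = 2
gcd of all OTHER numbers (without N[0]=18): gcd([14, 14, 24]) = 2
The new gcd after any change is gcd(2, new_value).
This can be at most 2.
Since 2 = old gcd 2, the gcd can only stay the same or decrease.

Answer: no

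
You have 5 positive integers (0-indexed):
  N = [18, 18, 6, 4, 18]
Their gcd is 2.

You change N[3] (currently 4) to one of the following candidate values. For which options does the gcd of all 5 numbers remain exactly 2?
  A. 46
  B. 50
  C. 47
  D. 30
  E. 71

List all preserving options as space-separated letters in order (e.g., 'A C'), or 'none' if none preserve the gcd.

Old gcd = 2; gcd of others (without N[3]) = 6
New gcd for candidate v: gcd(6, v). Preserves old gcd iff gcd(6, v) = 2.
  Option A: v=46, gcd(6,46)=2 -> preserves
  Option B: v=50, gcd(6,50)=2 -> preserves
  Option C: v=47, gcd(6,47)=1 -> changes
  Option D: v=30, gcd(6,30)=6 -> changes
  Option E: v=71, gcd(6,71)=1 -> changes

Answer: A B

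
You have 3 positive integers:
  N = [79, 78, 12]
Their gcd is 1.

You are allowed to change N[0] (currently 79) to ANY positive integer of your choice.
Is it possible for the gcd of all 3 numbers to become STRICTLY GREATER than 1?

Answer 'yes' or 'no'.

Answer: yes

Derivation:
Current gcd = 1
gcd of all OTHER numbers (without N[0]=79): gcd([78, 12]) = 6
The new gcd after any change is gcd(6, new_value).
This can be at most 6.
Since 6 > old gcd 1, the gcd CAN increase (e.g., set N[0] = 6).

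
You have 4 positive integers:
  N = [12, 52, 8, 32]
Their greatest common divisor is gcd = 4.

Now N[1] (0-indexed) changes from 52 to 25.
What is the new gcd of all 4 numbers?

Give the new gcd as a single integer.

Numbers: [12, 52, 8, 32], gcd = 4
Change: index 1, 52 -> 25
gcd of the OTHER numbers (without index 1): gcd([12, 8, 32]) = 4
New gcd = gcd(g_others, new_val) = gcd(4, 25) = 1

Answer: 1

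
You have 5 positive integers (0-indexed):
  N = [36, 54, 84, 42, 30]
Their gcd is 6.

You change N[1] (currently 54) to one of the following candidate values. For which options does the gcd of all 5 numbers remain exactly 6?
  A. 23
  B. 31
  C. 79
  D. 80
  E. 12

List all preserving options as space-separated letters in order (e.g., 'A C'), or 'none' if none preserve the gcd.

Answer: E

Derivation:
Old gcd = 6; gcd of others (without N[1]) = 6
New gcd for candidate v: gcd(6, v). Preserves old gcd iff gcd(6, v) = 6.
  Option A: v=23, gcd(6,23)=1 -> changes
  Option B: v=31, gcd(6,31)=1 -> changes
  Option C: v=79, gcd(6,79)=1 -> changes
  Option D: v=80, gcd(6,80)=2 -> changes
  Option E: v=12, gcd(6,12)=6 -> preserves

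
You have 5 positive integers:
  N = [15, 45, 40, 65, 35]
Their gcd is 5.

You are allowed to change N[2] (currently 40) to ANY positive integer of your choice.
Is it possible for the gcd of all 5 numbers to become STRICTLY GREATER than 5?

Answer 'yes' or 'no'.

Answer: no

Derivation:
Current gcd = 5
gcd of all OTHER numbers (without N[2]=40): gcd([15, 45, 65, 35]) = 5
The new gcd after any change is gcd(5, new_value).
This can be at most 5.
Since 5 = old gcd 5, the gcd can only stay the same or decrease.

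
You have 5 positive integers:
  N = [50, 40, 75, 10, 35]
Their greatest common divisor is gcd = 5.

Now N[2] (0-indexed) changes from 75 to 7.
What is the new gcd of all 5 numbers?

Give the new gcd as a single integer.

Answer: 1

Derivation:
Numbers: [50, 40, 75, 10, 35], gcd = 5
Change: index 2, 75 -> 7
gcd of the OTHER numbers (without index 2): gcd([50, 40, 10, 35]) = 5
New gcd = gcd(g_others, new_val) = gcd(5, 7) = 1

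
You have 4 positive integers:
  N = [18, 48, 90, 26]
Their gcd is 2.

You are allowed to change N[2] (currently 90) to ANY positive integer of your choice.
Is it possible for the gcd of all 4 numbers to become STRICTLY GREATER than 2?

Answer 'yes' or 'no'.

Current gcd = 2
gcd of all OTHER numbers (without N[2]=90): gcd([18, 48, 26]) = 2
The new gcd after any change is gcd(2, new_value).
This can be at most 2.
Since 2 = old gcd 2, the gcd can only stay the same or decrease.

Answer: no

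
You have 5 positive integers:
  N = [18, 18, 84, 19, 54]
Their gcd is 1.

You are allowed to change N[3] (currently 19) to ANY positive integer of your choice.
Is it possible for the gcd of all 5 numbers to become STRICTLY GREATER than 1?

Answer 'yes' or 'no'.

Answer: yes

Derivation:
Current gcd = 1
gcd of all OTHER numbers (without N[3]=19): gcd([18, 18, 84, 54]) = 6
The new gcd after any change is gcd(6, new_value).
This can be at most 6.
Since 6 > old gcd 1, the gcd CAN increase (e.g., set N[3] = 6).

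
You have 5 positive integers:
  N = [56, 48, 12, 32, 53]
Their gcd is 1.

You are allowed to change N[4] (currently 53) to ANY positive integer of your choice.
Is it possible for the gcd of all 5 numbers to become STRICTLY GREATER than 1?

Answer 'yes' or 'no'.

Current gcd = 1
gcd of all OTHER numbers (without N[4]=53): gcd([56, 48, 12, 32]) = 4
The new gcd after any change is gcd(4, new_value).
This can be at most 4.
Since 4 > old gcd 1, the gcd CAN increase (e.g., set N[4] = 4).

Answer: yes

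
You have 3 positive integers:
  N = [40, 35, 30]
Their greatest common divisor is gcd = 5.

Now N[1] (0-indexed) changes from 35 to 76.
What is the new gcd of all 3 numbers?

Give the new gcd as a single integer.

Answer: 2

Derivation:
Numbers: [40, 35, 30], gcd = 5
Change: index 1, 35 -> 76
gcd of the OTHER numbers (without index 1): gcd([40, 30]) = 10
New gcd = gcd(g_others, new_val) = gcd(10, 76) = 2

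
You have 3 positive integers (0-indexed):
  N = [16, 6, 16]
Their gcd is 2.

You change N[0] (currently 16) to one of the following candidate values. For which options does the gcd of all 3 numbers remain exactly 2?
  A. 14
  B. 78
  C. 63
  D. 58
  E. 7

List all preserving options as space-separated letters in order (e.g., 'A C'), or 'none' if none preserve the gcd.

Old gcd = 2; gcd of others (without N[0]) = 2
New gcd for candidate v: gcd(2, v). Preserves old gcd iff gcd(2, v) = 2.
  Option A: v=14, gcd(2,14)=2 -> preserves
  Option B: v=78, gcd(2,78)=2 -> preserves
  Option C: v=63, gcd(2,63)=1 -> changes
  Option D: v=58, gcd(2,58)=2 -> preserves
  Option E: v=7, gcd(2,7)=1 -> changes

Answer: A B D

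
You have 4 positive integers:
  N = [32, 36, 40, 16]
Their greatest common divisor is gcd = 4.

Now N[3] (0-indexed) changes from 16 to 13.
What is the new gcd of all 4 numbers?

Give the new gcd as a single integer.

Numbers: [32, 36, 40, 16], gcd = 4
Change: index 3, 16 -> 13
gcd of the OTHER numbers (without index 3): gcd([32, 36, 40]) = 4
New gcd = gcd(g_others, new_val) = gcd(4, 13) = 1

Answer: 1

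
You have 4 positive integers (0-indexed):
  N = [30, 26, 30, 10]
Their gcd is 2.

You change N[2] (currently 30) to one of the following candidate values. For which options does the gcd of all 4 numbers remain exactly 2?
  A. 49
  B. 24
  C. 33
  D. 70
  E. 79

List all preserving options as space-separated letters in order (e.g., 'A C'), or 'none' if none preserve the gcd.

Old gcd = 2; gcd of others (without N[2]) = 2
New gcd for candidate v: gcd(2, v). Preserves old gcd iff gcd(2, v) = 2.
  Option A: v=49, gcd(2,49)=1 -> changes
  Option B: v=24, gcd(2,24)=2 -> preserves
  Option C: v=33, gcd(2,33)=1 -> changes
  Option D: v=70, gcd(2,70)=2 -> preserves
  Option E: v=79, gcd(2,79)=1 -> changes

Answer: B D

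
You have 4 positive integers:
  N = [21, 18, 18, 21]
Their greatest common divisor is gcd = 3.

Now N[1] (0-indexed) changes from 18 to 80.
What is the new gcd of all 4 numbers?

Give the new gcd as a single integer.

Numbers: [21, 18, 18, 21], gcd = 3
Change: index 1, 18 -> 80
gcd of the OTHER numbers (without index 1): gcd([21, 18, 21]) = 3
New gcd = gcd(g_others, new_val) = gcd(3, 80) = 1

Answer: 1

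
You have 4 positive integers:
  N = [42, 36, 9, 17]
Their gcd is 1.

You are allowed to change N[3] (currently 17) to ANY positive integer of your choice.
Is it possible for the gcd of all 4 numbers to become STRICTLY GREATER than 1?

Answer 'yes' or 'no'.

Current gcd = 1
gcd of all OTHER numbers (without N[3]=17): gcd([42, 36, 9]) = 3
The new gcd after any change is gcd(3, new_value).
This can be at most 3.
Since 3 > old gcd 1, the gcd CAN increase (e.g., set N[3] = 3).

Answer: yes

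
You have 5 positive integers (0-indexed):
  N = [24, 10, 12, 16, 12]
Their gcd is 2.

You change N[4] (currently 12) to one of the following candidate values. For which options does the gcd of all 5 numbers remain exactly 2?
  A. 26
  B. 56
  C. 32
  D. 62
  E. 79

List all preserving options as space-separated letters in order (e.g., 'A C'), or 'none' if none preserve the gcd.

Answer: A B C D

Derivation:
Old gcd = 2; gcd of others (without N[4]) = 2
New gcd for candidate v: gcd(2, v). Preserves old gcd iff gcd(2, v) = 2.
  Option A: v=26, gcd(2,26)=2 -> preserves
  Option B: v=56, gcd(2,56)=2 -> preserves
  Option C: v=32, gcd(2,32)=2 -> preserves
  Option D: v=62, gcd(2,62)=2 -> preserves
  Option E: v=79, gcd(2,79)=1 -> changes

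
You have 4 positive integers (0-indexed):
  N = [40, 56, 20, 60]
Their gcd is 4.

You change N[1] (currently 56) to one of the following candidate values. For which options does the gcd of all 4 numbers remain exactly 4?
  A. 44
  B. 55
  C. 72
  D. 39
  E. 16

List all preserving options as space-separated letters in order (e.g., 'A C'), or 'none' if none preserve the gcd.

Answer: A C E

Derivation:
Old gcd = 4; gcd of others (without N[1]) = 20
New gcd for candidate v: gcd(20, v). Preserves old gcd iff gcd(20, v) = 4.
  Option A: v=44, gcd(20,44)=4 -> preserves
  Option B: v=55, gcd(20,55)=5 -> changes
  Option C: v=72, gcd(20,72)=4 -> preserves
  Option D: v=39, gcd(20,39)=1 -> changes
  Option E: v=16, gcd(20,16)=4 -> preserves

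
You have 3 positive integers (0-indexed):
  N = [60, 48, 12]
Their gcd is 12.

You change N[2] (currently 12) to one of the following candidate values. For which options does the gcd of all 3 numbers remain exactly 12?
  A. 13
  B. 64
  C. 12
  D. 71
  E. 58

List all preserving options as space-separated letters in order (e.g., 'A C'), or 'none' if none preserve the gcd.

Old gcd = 12; gcd of others (without N[2]) = 12
New gcd for candidate v: gcd(12, v). Preserves old gcd iff gcd(12, v) = 12.
  Option A: v=13, gcd(12,13)=1 -> changes
  Option B: v=64, gcd(12,64)=4 -> changes
  Option C: v=12, gcd(12,12)=12 -> preserves
  Option D: v=71, gcd(12,71)=1 -> changes
  Option E: v=58, gcd(12,58)=2 -> changes

Answer: C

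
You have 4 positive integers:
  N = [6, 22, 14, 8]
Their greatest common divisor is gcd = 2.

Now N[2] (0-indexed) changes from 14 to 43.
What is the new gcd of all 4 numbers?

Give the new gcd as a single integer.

Numbers: [6, 22, 14, 8], gcd = 2
Change: index 2, 14 -> 43
gcd of the OTHER numbers (without index 2): gcd([6, 22, 8]) = 2
New gcd = gcd(g_others, new_val) = gcd(2, 43) = 1

Answer: 1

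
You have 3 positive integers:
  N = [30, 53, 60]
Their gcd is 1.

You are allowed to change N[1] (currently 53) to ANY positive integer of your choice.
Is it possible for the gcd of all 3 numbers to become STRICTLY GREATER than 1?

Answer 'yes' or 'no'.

Current gcd = 1
gcd of all OTHER numbers (without N[1]=53): gcd([30, 60]) = 30
The new gcd after any change is gcd(30, new_value).
This can be at most 30.
Since 30 > old gcd 1, the gcd CAN increase (e.g., set N[1] = 30).

Answer: yes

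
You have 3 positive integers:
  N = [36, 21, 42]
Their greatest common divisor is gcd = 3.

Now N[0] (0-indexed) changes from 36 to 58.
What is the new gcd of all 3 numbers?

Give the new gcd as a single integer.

Numbers: [36, 21, 42], gcd = 3
Change: index 0, 36 -> 58
gcd of the OTHER numbers (without index 0): gcd([21, 42]) = 21
New gcd = gcd(g_others, new_val) = gcd(21, 58) = 1

Answer: 1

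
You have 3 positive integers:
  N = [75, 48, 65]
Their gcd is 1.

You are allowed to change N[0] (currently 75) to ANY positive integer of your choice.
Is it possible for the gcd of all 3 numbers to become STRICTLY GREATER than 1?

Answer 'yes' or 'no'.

Answer: no

Derivation:
Current gcd = 1
gcd of all OTHER numbers (without N[0]=75): gcd([48, 65]) = 1
The new gcd after any change is gcd(1, new_value).
This can be at most 1.
Since 1 = old gcd 1, the gcd can only stay the same or decrease.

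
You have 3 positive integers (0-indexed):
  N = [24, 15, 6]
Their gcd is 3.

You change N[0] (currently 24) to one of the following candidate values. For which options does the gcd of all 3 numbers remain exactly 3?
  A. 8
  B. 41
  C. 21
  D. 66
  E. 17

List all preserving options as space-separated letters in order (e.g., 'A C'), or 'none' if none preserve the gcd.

Old gcd = 3; gcd of others (without N[0]) = 3
New gcd for candidate v: gcd(3, v). Preserves old gcd iff gcd(3, v) = 3.
  Option A: v=8, gcd(3,8)=1 -> changes
  Option B: v=41, gcd(3,41)=1 -> changes
  Option C: v=21, gcd(3,21)=3 -> preserves
  Option D: v=66, gcd(3,66)=3 -> preserves
  Option E: v=17, gcd(3,17)=1 -> changes

Answer: C D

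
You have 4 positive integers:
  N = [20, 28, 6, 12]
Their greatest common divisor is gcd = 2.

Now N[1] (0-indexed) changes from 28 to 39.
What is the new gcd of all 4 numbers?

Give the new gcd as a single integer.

Numbers: [20, 28, 6, 12], gcd = 2
Change: index 1, 28 -> 39
gcd of the OTHER numbers (without index 1): gcd([20, 6, 12]) = 2
New gcd = gcd(g_others, new_val) = gcd(2, 39) = 1

Answer: 1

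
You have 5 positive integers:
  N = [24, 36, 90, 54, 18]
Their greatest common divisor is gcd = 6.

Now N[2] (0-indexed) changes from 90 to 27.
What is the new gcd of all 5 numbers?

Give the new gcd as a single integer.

Numbers: [24, 36, 90, 54, 18], gcd = 6
Change: index 2, 90 -> 27
gcd of the OTHER numbers (without index 2): gcd([24, 36, 54, 18]) = 6
New gcd = gcd(g_others, new_val) = gcd(6, 27) = 3

Answer: 3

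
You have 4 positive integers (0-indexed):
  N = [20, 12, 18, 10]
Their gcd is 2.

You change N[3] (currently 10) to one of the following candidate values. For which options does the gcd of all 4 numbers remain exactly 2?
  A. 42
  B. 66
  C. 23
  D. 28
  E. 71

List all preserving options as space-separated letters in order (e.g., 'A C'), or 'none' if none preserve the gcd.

Old gcd = 2; gcd of others (without N[3]) = 2
New gcd for candidate v: gcd(2, v). Preserves old gcd iff gcd(2, v) = 2.
  Option A: v=42, gcd(2,42)=2 -> preserves
  Option B: v=66, gcd(2,66)=2 -> preserves
  Option C: v=23, gcd(2,23)=1 -> changes
  Option D: v=28, gcd(2,28)=2 -> preserves
  Option E: v=71, gcd(2,71)=1 -> changes

Answer: A B D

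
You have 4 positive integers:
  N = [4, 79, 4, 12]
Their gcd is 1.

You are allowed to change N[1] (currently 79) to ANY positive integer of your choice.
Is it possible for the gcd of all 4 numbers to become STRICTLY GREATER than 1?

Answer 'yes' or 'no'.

Current gcd = 1
gcd of all OTHER numbers (without N[1]=79): gcd([4, 4, 12]) = 4
The new gcd after any change is gcd(4, new_value).
This can be at most 4.
Since 4 > old gcd 1, the gcd CAN increase (e.g., set N[1] = 4).

Answer: yes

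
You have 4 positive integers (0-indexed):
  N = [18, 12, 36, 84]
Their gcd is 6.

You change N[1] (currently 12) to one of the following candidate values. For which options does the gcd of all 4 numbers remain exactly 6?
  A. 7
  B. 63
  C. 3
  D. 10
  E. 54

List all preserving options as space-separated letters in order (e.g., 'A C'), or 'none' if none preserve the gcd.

Old gcd = 6; gcd of others (without N[1]) = 6
New gcd for candidate v: gcd(6, v). Preserves old gcd iff gcd(6, v) = 6.
  Option A: v=7, gcd(6,7)=1 -> changes
  Option B: v=63, gcd(6,63)=3 -> changes
  Option C: v=3, gcd(6,3)=3 -> changes
  Option D: v=10, gcd(6,10)=2 -> changes
  Option E: v=54, gcd(6,54)=6 -> preserves

Answer: E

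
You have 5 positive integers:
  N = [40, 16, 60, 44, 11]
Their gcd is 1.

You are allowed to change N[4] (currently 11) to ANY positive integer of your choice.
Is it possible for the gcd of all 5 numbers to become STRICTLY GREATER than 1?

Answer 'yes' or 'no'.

Answer: yes

Derivation:
Current gcd = 1
gcd of all OTHER numbers (without N[4]=11): gcd([40, 16, 60, 44]) = 4
The new gcd after any change is gcd(4, new_value).
This can be at most 4.
Since 4 > old gcd 1, the gcd CAN increase (e.g., set N[4] = 4).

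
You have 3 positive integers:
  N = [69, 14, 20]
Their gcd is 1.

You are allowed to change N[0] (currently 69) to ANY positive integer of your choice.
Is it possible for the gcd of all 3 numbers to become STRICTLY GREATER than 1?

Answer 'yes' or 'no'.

Answer: yes

Derivation:
Current gcd = 1
gcd of all OTHER numbers (without N[0]=69): gcd([14, 20]) = 2
The new gcd after any change is gcd(2, new_value).
This can be at most 2.
Since 2 > old gcd 1, the gcd CAN increase (e.g., set N[0] = 2).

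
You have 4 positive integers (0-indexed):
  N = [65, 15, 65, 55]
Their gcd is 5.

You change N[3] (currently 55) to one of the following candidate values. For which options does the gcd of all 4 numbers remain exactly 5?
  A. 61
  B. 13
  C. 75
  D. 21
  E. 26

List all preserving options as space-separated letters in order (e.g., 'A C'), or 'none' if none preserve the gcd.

Old gcd = 5; gcd of others (without N[3]) = 5
New gcd for candidate v: gcd(5, v). Preserves old gcd iff gcd(5, v) = 5.
  Option A: v=61, gcd(5,61)=1 -> changes
  Option B: v=13, gcd(5,13)=1 -> changes
  Option C: v=75, gcd(5,75)=5 -> preserves
  Option D: v=21, gcd(5,21)=1 -> changes
  Option E: v=26, gcd(5,26)=1 -> changes

Answer: C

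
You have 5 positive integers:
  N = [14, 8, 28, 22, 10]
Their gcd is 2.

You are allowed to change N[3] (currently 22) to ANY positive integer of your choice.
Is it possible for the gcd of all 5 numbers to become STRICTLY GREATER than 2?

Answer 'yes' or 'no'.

Answer: no

Derivation:
Current gcd = 2
gcd of all OTHER numbers (without N[3]=22): gcd([14, 8, 28, 10]) = 2
The new gcd after any change is gcd(2, new_value).
This can be at most 2.
Since 2 = old gcd 2, the gcd can only stay the same or decrease.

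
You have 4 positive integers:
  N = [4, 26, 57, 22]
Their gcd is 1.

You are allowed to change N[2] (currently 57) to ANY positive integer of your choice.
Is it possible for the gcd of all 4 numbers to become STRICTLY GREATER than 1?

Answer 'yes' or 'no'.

Answer: yes

Derivation:
Current gcd = 1
gcd of all OTHER numbers (without N[2]=57): gcd([4, 26, 22]) = 2
The new gcd after any change is gcd(2, new_value).
This can be at most 2.
Since 2 > old gcd 1, the gcd CAN increase (e.g., set N[2] = 2).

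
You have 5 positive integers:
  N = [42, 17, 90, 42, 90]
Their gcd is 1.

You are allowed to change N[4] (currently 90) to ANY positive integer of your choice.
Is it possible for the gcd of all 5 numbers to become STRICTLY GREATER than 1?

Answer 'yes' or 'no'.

Current gcd = 1
gcd of all OTHER numbers (without N[4]=90): gcd([42, 17, 90, 42]) = 1
The new gcd after any change is gcd(1, new_value).
This can be at most 1.
Since 1 = old gcd 1, the gcd can only stay the same or decrease.

Answer: no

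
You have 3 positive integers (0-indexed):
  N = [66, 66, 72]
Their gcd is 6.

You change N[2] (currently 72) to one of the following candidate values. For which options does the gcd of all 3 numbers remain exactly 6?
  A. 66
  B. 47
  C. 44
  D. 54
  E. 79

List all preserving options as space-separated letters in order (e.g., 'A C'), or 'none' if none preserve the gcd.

Answer: D

Derivation:
Old gcd = 6; gcd of others (without N[2]) = 66
New gcd for candidate v: gcd(66, v). Preserves old gcd iff gcd(66, v) = 6.
  Option A: v=66, gcd(66,66)=66 -> changes
  Option B: v=47, gcd(66,47)=1 -> changes
  Option C: v=44, gcd(66,44)=22 -> changes
  Option D: v=54, gcd(66,54)=6 -> preserves
  Option E: v=79, gcd(66,79)=1 -> changes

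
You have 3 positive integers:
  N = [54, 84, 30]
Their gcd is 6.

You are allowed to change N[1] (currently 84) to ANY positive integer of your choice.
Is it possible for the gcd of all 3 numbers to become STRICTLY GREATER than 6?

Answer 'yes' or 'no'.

Answer: no

Derivation:
Current gcd = 6
gcd of all OTHER numbers (without N[1]=84): gcd([54, 30]) = 6
The new gcd after any change is gcd(6, new_value).
This can be at most 6.
Since 6 = old gcd 6, the gcd can only stay the same or decrease.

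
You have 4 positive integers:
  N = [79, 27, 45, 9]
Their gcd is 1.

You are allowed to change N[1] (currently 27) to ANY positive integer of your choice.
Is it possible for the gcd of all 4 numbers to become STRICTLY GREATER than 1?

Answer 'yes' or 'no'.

Answer: no

Derivation:
Current gcd = 1
gcd of all OTHER numbers (without N[1]=27): gcd([79, 45, 9]) = 1
The new gcd after any change is gcd(1, new_value).
This can be at most 1.
Since 1 = old gcd 1, the gcd can only stay the same or decrease.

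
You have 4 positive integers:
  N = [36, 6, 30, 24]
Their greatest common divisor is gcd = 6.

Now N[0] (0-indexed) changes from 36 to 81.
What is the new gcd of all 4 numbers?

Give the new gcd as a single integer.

Answer: 3

Derivation:
Numbers: [36, 6, 30, 24], gcd = 6
Change: index 0, 36 -> 81
gcd of the OTHER numbers (without index 0): gcd([6, 30, 24]) = 6
New gcd = gcd(g_others, new_val) = gcd(6, 81) = 3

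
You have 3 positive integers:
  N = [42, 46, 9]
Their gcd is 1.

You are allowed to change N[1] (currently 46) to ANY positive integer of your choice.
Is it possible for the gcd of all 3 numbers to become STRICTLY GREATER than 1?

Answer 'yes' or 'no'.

Answer: yes

Derivation:
Current gcd = 1
gcd of all OTHER numbers (without N[1]=46): gcd([42, 9]) = 3
The new gcd after any change is gcd(3, new_value).
This can be at most 3.
Since 3 > old gcd 1, the gcd CAN increase (e.g., set N[1] = 3).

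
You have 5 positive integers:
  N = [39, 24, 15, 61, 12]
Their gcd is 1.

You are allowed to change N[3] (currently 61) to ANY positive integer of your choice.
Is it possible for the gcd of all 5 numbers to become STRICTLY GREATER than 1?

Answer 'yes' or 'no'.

Answer: yes

Derivation:
Current gcd = 1
gcd of all OTHER numbers (without N[3]=61): gcd([39, 24, 15, 12]) = 3
The new gcd after any change is gcd(3, new_value).
This can be at most 3.
Since 3 > old gcd 1, the gcd CAN increase (e.g., set N[3] = 3).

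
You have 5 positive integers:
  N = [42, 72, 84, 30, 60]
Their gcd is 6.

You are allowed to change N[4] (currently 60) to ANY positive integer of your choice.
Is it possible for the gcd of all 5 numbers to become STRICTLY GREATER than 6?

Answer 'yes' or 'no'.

Answer: no

Derivation:
Current gcd = 6
gcd of all OTHER numbers (without N[4]=60): gcd([42, 72, 84, 30]) = 6
The new gcd after any change is gcd(6, new_value).
This can be at most 6.
Since 6 = old gcd 6, the gcd can only stay the same or decrease.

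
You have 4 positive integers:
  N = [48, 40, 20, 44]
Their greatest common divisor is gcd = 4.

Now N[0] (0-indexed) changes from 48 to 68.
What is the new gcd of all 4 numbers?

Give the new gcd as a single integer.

Answer: 4

Derivation:
Numbers: [48, 40, 20, 44], gcd = 4
Change: index 0, 48 -> 68
gcd of the OTHER numbers (without index 0): gcd([40, 20, 44]) = 4
New gcd = gcd(g_others, new_val) = gcd(4, 68) = 4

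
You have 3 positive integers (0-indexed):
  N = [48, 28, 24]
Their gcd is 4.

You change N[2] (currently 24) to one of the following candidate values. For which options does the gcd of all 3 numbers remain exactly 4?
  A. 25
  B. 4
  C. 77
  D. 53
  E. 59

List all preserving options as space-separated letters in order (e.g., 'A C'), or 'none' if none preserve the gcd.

Old gcd = 4; gcd of others (without N[2]) = 4
New gcd for candidate v: gcd(4, v). Preserves old gcd iff gcd(4, v) = 4.
  Option A: v=25, gcd(4,25)=1 -> changes
  Option B: v=4, gcd(4,4)=4 -> preserves
  Option C: v=77, gcd(4,77)=1 -> changes
  Option D: v=53, gcd(4,53)=1 -> changes
  Option E: v=59, gcd(4,59)=1 -> changes

Answer: B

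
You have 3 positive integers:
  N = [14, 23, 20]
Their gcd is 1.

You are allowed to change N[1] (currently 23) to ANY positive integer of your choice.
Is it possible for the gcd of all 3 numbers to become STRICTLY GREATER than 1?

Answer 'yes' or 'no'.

Current gcd = 1
gcd of all OTHER numbers (without N[1]=23): gcd([14, 20]) = 2
The new gcd after any change is gcd(2, new_value).
This can be at most 2.
Since 2 > old gcd 1, the gcd CAN increase (e.g., set N[1] = 2).

Answer: yes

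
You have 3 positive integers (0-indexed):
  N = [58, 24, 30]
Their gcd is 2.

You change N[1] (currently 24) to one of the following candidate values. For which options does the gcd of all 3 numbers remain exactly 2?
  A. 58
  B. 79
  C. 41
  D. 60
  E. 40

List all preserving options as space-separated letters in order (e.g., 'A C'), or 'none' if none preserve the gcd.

Old gcd = 2; gcd of others (without N[1]) = 2
New gcd for candidate v: gcd(2, v). Preserves old gcd iff gcd(2, v) = 2.
  Option A: v=58, gcd(2,58)=2 -> preserves
  Option B: v=79, gcd(2,79)=1 -> changes
  Option C: v=41, gcd(2,41)=1 -> changes
  Option D: v=60, gcd(2,60)=2 -> preserves
  Option E: v=40, gcd(2,40)=2 -> preserves

Answer: A D E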